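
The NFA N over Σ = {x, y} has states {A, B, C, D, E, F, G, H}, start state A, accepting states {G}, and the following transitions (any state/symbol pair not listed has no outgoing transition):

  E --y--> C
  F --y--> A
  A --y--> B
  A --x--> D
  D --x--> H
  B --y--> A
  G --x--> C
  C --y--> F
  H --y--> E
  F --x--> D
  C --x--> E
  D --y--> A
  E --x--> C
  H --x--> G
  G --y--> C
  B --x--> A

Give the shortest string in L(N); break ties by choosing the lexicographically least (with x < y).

xxx

A breadth-first search from A reaches an accepting state first via the path A → D → H → G on input xxx.
No string of length < 3 is accepted (BFS exhausts all shorter strings without reaching an accepting state), and xxx is the lexicographically least accepting string of length 3.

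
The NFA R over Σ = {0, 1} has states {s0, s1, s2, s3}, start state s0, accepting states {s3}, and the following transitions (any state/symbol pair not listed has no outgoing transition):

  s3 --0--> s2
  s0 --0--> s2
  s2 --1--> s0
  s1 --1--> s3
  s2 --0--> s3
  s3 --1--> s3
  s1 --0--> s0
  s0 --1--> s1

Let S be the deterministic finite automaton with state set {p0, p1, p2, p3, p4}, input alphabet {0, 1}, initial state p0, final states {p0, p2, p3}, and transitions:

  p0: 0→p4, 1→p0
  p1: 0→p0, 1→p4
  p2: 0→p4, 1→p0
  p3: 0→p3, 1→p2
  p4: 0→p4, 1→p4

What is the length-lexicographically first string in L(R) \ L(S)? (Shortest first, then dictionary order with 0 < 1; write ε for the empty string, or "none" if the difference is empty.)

The string 00 is accepted by R but not by S.
No shorter string lies in the difference, and 00 is the lexicographically first length-2 string in L(R) \ L(S).

00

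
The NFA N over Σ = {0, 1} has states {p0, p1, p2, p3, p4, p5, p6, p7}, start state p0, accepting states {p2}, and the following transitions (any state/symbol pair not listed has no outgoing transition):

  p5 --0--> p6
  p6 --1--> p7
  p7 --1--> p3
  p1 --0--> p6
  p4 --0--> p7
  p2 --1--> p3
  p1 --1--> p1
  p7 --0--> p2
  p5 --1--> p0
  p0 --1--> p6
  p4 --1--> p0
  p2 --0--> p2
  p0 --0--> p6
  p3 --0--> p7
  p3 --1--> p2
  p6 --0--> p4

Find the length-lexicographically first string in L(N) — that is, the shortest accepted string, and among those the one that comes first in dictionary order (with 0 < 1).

A breadth-first search from p0 reaches an accepting state first via the path p0 → p6 → p7 → p2 on input 010.
No string of length < 3 is accepted (BFS exhausts all shorter strings without reaching an accepting state), and 010 is the lexicographically least accepting string of length 3.

010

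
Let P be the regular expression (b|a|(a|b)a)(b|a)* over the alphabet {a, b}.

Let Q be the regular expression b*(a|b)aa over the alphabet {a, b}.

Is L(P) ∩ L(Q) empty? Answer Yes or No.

The string aaa is accepted by both P and Q.
Hence L(P) ∩ L(Q) ≠ ∅.

No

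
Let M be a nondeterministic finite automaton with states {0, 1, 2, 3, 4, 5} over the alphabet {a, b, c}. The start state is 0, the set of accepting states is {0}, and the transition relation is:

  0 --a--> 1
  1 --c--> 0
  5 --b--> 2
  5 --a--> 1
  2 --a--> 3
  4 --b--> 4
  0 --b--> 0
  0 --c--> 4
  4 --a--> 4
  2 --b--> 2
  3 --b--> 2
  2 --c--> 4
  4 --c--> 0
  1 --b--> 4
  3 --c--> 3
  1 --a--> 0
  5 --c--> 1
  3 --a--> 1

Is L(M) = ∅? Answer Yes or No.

No

The empty string ε is accepted: the run 0 ends in the accepting state 0.
Since at least one string is accepted, L(M) is not empty.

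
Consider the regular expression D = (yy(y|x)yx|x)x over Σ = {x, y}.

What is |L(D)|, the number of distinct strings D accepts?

3

The expression has no Kleene star, so L(D) is finite. Expanding the alternatives gives {xx, yyxyxx, yyyyxx}.
That is 1 of length 2, 2 of length 6: 3 strings in all.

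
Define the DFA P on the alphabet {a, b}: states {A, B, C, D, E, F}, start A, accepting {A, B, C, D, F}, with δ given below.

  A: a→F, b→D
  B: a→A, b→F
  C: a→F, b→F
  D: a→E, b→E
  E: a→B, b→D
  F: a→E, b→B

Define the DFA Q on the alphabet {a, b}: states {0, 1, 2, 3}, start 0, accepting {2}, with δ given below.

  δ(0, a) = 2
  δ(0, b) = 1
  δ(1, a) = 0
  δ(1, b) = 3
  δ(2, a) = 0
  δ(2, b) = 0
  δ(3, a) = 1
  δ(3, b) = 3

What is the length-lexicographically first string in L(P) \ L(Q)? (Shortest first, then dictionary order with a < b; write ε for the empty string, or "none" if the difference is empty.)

The empty string ε is accepted by P but not by Q.
Since ε is the unique shortest string, it is the required witness.

ε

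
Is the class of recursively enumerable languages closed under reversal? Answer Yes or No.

Yes

Reverse the input and run the recogniser for L on it; this accepts exactly Lᴿ.
So the recursively enumerable languages are closed under reversal.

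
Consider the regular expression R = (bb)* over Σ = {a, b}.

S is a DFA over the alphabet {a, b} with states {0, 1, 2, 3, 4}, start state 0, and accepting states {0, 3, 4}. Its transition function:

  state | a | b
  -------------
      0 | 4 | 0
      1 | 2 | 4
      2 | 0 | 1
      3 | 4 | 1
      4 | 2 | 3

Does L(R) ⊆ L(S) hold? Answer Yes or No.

Yes

Converting the expression R to a DFA (subset construction, then merging equivalent states) gives the minimal DFA with states {r0, r1, r2}, start state r0, accepting states {r0} and transitions r0: a→r1, b→r2; r1: a→r1, b→r1; r2: a→r1, b→r0.
Exploring the product automaton R × S from the start pair (r0, 0), following both machines on each input symbol, reaches 7 state pairs: (r0, 0), (r1, 4), (r2, 0), (r1, 2), (r1, 3), (r1, 0), (r1, 1).
R accepts in {r0} and S accepts in {0, 3, 4}. The reachable pairs whose R-component is accepting are (r0, 0); in each of them the S-component is accepting too, so the product for L(R) \ L(S) (R-component accepting, S-component rejecting) has no reachable accepting pair and the difference is empty.
Hence every string in L(R) is also in L(S).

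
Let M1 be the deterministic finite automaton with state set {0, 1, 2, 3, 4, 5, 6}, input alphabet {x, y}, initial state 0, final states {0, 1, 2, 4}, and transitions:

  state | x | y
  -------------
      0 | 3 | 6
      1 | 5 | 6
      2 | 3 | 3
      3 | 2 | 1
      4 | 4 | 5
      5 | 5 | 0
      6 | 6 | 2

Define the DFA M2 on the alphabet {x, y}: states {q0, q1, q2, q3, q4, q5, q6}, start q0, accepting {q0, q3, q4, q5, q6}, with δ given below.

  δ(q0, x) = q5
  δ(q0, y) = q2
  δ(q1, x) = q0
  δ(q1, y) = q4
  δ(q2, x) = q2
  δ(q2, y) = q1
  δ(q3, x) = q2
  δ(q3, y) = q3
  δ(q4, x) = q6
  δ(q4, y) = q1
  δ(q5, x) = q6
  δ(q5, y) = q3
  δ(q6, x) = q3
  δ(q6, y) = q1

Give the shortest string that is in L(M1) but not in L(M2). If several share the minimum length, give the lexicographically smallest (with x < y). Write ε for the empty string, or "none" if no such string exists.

The string yy is accepted by M1 but not by M2.
No shorter string lies in the difference, and yy is the lexicographically first length-2 string in L(M1) \ L(M2).

yy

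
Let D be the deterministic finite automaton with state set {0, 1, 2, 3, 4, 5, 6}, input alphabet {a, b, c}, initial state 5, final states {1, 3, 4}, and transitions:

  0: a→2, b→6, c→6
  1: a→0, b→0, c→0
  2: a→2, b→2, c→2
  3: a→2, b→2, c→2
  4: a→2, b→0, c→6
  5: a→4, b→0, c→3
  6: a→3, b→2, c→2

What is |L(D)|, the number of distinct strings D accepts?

7

The useful subgraph on states {0, 3, 4, 5, 6} is acyclic, so L(D) is finite; the longest accepting path visits 5 useful states, giving maximum string length 4.
Counting accepting paths from 5 by length: 2 of length 1, 3 of length 3, 2 of length 4. Total 7.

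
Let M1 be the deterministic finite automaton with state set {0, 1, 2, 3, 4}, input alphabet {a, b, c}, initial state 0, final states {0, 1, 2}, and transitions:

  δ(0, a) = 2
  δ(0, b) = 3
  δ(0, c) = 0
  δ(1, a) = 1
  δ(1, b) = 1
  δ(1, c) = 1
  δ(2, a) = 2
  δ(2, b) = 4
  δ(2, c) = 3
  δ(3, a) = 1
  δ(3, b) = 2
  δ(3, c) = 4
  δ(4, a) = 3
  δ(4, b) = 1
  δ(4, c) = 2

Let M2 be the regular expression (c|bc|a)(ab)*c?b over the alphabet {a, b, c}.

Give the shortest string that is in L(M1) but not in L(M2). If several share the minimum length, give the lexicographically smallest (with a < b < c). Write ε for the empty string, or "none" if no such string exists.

ε

The empty string ε is accepted by M1 but not by M2.
Since ε is the unique shortest string, it is the required witness.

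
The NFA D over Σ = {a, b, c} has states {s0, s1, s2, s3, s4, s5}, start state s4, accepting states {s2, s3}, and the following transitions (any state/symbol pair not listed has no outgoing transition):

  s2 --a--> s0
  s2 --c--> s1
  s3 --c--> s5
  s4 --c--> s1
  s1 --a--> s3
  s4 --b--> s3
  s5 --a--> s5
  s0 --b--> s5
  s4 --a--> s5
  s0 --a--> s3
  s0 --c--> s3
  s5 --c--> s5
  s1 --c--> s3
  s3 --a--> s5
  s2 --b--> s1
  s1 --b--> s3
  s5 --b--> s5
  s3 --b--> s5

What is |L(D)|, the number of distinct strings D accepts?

4

The useful subgraph on states {s1, s3, s4} is acyclic, so L(D) is finite; the longest accepting path visits 3 useful states, giving maximum string length 2.
Counting accepting paths from s4 by length: 1 of length 1, 3 of length 2. Total 4.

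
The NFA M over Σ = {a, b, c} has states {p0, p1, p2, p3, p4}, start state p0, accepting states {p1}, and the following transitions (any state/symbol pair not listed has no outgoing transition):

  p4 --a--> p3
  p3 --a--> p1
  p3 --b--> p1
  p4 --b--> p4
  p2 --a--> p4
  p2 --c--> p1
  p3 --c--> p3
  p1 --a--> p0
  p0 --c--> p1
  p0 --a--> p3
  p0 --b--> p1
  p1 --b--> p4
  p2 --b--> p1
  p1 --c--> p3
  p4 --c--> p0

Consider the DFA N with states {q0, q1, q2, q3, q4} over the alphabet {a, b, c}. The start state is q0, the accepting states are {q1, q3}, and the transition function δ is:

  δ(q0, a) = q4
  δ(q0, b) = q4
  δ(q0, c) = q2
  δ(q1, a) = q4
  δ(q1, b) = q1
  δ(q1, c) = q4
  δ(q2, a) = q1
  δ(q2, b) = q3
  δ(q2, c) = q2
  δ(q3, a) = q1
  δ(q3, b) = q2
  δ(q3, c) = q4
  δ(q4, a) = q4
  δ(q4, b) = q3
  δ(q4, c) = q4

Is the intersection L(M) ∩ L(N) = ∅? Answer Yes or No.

No

The string ab is accepted by both M and N.
Hence L(M) ∩ L(N) ≠ ∅.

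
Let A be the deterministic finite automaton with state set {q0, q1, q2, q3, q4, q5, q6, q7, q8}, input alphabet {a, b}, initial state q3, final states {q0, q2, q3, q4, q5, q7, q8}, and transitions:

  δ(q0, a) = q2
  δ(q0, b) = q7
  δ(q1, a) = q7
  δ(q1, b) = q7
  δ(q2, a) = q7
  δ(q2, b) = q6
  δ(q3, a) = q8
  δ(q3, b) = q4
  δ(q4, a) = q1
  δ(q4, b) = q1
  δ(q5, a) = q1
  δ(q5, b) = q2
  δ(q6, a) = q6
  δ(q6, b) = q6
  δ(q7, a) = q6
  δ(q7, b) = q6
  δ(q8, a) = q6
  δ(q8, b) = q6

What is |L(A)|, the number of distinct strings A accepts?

The useful subgraph on states {q1, q3, q4, q7, q8} is acyclic, so L(A) is finite; the longest accepting path visits 4 useful states, giving maximum string length 3.
Counting accepting paths from q3 by length: 1 of length 0, 2 of length 1, 4 of length 3. Total 7.

7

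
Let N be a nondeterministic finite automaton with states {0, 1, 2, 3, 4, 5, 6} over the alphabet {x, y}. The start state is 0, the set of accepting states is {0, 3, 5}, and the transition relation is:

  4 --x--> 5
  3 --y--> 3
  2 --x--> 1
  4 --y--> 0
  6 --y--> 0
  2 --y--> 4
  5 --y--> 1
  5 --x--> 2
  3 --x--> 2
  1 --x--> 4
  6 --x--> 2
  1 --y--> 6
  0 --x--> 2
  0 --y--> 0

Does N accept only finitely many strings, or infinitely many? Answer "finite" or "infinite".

infinite

State 0 is reachable from the start and can reach an accepting state, and it lies on the cycle 0 → 0.
Traversing that cycle any number of times yields accepted strings of unbounded length, so the language is infinite.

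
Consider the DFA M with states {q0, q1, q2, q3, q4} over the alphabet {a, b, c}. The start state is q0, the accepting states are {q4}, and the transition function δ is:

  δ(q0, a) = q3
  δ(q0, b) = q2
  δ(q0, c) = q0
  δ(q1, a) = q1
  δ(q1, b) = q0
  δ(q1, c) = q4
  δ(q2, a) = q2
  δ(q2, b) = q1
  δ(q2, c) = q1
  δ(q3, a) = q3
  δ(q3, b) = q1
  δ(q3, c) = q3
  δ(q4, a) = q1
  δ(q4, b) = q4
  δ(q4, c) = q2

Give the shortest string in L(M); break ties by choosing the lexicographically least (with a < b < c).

abc

A breadth-first search from q0 reaches an accepting state first via the path q0 → q3 → q1 → q4 on input abc.
No string of length < 3 is accepted (BFS exhausts all shorter strings without reaching an accepting state), and abc is the lexicographically least accepting string of length 3.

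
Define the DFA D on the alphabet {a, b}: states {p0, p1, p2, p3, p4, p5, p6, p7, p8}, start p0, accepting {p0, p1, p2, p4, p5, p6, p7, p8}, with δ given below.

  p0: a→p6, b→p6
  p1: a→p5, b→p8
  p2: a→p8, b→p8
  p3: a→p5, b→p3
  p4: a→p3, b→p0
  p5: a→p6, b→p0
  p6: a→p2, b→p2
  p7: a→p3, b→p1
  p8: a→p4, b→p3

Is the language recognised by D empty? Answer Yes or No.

The empty string ε is accepted: the run p0 ends in the accepting state p0.
Since at least one string is accepted, L(D) is not empty.

No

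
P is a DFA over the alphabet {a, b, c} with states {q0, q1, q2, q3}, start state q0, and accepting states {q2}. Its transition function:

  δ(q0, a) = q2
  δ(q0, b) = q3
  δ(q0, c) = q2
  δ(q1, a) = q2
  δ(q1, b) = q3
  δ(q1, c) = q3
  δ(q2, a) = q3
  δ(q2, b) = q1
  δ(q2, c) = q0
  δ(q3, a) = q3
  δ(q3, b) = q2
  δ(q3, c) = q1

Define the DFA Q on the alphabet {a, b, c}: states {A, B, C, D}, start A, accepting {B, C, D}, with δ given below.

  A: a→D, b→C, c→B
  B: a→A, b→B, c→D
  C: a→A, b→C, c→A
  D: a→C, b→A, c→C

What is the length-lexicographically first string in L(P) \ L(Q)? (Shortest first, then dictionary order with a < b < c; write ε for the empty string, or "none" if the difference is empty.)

aca

The string aca is accepted by P but not by Q.
No shorter string lies in the difference, and aca is the lexicographically first length-3 string in L(P) \ L(Q).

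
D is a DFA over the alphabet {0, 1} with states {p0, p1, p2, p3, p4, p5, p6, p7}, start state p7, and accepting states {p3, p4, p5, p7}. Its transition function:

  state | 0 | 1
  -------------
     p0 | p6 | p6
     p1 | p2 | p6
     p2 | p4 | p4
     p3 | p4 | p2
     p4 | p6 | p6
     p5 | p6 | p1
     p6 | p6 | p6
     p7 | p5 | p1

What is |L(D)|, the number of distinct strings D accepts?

The useful subgraph on states {p1, p2, p4, p5, p7} is acyclic, so L(D) is finite; the longest accepting path visits 5 useful states, giving maximum string length 4.
Counting accepting paths from p7 by length: 1 of length 0, 1 of length 1, 2 of length 3, 2 of length 4. Total 6.

6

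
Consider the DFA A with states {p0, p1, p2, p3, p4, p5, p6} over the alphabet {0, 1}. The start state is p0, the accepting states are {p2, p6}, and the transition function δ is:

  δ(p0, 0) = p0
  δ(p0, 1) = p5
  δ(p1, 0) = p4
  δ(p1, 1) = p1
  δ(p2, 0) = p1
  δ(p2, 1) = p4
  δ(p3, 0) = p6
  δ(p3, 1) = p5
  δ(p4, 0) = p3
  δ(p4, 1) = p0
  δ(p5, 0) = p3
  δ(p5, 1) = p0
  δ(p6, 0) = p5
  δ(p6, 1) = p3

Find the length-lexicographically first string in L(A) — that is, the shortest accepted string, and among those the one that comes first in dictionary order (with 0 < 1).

A breadth-first search from p0 reaches an accepting state first via the path p0 → p5 → p3 → p6 on input 100.
No string of length < 3 is accepted (BFS exhausts all shorter strings without reaching an accepting state), and 100 is the lexicographically least accepting string of length 3.

100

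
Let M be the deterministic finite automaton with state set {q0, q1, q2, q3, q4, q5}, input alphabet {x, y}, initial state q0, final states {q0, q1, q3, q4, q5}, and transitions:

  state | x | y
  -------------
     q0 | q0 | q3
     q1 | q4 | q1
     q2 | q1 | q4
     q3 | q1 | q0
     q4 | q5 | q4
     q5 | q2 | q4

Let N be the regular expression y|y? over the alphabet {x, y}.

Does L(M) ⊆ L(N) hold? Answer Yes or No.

The string x is in L(M) but not in L(N).
So L(M) ⊄ L(N).

No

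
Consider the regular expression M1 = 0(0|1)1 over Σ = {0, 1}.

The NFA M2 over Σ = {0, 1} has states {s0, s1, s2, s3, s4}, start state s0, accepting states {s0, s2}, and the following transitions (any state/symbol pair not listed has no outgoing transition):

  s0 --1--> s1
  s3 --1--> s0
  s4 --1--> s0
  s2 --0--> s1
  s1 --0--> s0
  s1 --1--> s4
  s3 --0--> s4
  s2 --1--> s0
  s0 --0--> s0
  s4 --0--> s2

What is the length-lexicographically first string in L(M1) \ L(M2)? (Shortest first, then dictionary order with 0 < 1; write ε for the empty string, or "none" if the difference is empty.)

The string 001 is accepted by M1 but not by M2.
No shorter string lies in the difference, and 001 is the lexicographically first length-3 string in L(M1) \ L(M2).

001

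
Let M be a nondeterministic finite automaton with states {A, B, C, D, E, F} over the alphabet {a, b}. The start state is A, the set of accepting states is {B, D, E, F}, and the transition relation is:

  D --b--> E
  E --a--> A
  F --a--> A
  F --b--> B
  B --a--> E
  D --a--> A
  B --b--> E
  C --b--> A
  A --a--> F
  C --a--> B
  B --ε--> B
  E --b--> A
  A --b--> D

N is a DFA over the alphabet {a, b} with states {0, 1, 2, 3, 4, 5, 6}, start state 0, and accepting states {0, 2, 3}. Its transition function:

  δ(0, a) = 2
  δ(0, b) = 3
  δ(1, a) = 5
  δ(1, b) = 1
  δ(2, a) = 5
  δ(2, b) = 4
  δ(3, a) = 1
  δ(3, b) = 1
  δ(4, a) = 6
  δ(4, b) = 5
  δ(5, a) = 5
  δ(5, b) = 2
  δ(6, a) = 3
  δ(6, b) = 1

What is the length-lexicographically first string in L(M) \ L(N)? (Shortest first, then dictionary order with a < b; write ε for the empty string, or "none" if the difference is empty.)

ab

The string ab is accepted by M but not by N.
No shorter string lies in the difference, and ab is the lexicographically first length-2 string in L(M) \ L(N).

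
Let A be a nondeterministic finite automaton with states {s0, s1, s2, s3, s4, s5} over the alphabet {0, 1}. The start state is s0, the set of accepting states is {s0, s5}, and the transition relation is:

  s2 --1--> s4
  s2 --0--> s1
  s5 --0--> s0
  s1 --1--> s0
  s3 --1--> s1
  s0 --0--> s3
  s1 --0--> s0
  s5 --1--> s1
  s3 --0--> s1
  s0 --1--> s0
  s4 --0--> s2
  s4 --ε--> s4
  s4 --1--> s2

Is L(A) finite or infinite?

infinite

State s0 is reachable from the start and can reach an accepting state, and it lies on the cycle s0 → s0.
Traversing that cycle any number of times yields accepted strings of unbounded length, so the language is infinite.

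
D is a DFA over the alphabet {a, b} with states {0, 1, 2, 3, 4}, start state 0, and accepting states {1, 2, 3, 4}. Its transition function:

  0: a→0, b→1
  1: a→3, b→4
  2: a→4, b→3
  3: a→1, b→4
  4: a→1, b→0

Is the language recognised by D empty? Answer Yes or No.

No

The string b is accepted: the run 0 → 1 ends in the accepting state 1.
Since at least one string is accepted, L(D) is not empty.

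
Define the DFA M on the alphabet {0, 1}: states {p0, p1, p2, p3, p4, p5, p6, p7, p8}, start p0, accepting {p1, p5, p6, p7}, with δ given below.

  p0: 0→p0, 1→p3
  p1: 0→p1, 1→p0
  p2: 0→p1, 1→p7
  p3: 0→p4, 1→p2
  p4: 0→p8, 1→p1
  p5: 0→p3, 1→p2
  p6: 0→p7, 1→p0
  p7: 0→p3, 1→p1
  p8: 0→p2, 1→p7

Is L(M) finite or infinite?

infinite

State p0 is reachable from the start and can reach an accepting state, and it lies on the cycle p0 → p0.
Traversing that cycle any number of times yields accepted strings of unbounded length, so the language is infinite.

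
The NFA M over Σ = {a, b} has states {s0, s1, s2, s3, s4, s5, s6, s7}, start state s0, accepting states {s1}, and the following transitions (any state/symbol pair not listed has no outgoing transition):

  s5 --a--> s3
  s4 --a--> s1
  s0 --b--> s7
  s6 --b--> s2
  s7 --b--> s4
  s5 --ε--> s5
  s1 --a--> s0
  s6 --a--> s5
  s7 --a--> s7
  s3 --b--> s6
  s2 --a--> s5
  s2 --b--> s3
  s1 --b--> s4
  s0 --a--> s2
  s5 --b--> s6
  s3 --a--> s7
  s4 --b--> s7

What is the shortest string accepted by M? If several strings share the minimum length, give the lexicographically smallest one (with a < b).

bba

A breadth-first search from s0 reaches an accepting state first via the path s0 → s7 → s4 → s1 on input bba.
No string of length < 3 is accepted (BFS exhausts all shorter strings without reaching an accepting state), and bba is the lexicographically least accepting string of length 3.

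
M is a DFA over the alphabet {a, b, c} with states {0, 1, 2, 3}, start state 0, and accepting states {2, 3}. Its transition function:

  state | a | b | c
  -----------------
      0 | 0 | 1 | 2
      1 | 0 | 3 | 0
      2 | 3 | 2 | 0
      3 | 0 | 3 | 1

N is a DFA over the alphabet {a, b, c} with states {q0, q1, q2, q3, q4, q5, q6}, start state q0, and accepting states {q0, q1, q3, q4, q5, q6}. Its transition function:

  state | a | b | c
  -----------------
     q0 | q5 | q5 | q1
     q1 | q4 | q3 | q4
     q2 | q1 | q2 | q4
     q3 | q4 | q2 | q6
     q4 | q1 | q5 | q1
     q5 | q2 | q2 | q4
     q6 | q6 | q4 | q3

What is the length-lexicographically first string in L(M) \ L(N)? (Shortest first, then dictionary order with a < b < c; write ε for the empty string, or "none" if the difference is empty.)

bb

The string bb is accepted by M but not by N.
No shorter string lies in the difference, and bb is the lexicographically first length-2 string in L(M) \ L(N).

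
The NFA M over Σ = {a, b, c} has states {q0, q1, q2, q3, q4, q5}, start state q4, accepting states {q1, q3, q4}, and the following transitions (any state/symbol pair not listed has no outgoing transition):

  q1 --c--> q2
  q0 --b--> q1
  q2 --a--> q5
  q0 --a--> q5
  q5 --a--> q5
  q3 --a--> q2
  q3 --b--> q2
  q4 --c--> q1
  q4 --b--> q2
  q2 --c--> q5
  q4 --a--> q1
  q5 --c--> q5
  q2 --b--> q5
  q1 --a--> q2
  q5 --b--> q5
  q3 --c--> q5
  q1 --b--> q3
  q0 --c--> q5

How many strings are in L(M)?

The useful subgraph on states {q1, q3, q4} is acyclic, so L(M) is finite; the longest accepting path visits 3 useful states, giving maximum string length 2.
Counting accepting paths from q4 by length: 1 of length 0, 2 of length 1, 2 of length 2. Total 5.

5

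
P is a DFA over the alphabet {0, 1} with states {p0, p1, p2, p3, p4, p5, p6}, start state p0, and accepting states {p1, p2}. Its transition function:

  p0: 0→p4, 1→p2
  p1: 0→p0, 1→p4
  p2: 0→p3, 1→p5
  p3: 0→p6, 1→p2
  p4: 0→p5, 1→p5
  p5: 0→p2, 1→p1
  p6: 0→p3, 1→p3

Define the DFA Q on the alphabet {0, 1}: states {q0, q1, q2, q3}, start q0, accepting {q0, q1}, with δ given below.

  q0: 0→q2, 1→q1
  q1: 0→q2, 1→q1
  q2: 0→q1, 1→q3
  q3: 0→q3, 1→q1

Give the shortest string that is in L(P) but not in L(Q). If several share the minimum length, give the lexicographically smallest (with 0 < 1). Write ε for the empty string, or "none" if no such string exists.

000

The string 000 is accepted by P but not by Q.
No shorter string lies in the difference, and 000 is the lexicographically first length-3 string in L(P) \ L(Q).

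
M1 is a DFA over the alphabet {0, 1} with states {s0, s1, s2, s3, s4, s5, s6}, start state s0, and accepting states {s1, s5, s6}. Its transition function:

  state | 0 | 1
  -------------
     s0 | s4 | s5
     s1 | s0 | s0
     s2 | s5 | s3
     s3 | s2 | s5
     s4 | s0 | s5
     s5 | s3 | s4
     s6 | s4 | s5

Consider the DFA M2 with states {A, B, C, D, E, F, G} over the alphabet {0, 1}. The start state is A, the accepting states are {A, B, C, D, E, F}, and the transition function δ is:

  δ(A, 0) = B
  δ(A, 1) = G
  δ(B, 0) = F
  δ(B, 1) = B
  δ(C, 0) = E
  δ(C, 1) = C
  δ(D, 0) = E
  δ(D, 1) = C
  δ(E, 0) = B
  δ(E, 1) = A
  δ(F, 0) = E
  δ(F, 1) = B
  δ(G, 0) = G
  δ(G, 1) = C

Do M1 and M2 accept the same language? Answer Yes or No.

No

The string 1 is accepted by M1 but rejected by M2.
So L(M1) ≠ L(M2).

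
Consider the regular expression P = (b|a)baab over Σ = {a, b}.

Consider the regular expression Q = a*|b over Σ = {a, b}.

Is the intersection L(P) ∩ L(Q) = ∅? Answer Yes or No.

Converting the expression P to a DFA (subset construction, then merging equivalent states) gives the minimal DFA with states {p0, p1, p2, p3, p4, p5, p6}, start state p0, accepting states {p6} and transitions p0: a→p1, b→p1; p1: a→p2, b→p3; p2: a→p2, b→p2; p3: a→p4, b→p2; p4: a→p5, b→p2; p5: a→p2, b→p6; p6: a→p2, b→p2.
Converting the expression Q to a DFA (subset construction, then merging equivalent states) gives the minimal DFA with states {q0, q1, q2, q3}, start state q0, accepting states {q0, q1, q2} and transitions q0: a→q1, b→q2; q1: a→q1, b→q3; q2: a→q3, b→q3; q3: a→q3, b→q3.
Exploring the product automaton P × Q from the start pair (p0, q0), following both machines on each input symbol, reaches 9 state pairs: (p0, q0), (p1, q1), (p1, q2), (p2, q1), (p3, q3), (p2, q3), (p4, q3), (p5, q3), (p6, q3).
P accepts in {p6} and Q accepts in {q0, q1, q2}; no reachable pair has both components accepting, so no string drives both machines to acceptance simultaneously and L(P) ∩ L(Q) = ∅.
So no string is accepted by both, and the intersection is empty.

Yes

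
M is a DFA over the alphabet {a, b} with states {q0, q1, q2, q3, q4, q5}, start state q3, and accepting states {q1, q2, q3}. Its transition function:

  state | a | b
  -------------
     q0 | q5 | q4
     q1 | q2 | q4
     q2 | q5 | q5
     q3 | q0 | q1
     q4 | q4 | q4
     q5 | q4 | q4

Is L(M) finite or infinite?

finite

The useful states (reachable from q3 and able to reach an accepting state) are {q1, q2, q3}.
Restricted to these states the transition graph has no cycle, so every accepting path has bounded length and L is finite.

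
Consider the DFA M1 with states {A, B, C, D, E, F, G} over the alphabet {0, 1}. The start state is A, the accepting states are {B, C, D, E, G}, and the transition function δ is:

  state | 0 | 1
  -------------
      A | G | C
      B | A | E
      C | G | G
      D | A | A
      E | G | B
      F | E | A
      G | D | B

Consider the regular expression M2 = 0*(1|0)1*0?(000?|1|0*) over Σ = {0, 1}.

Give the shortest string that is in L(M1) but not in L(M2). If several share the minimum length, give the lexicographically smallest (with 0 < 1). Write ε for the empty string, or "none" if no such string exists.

1011

The string 1011 is accepted by M1 but not by M2.
No shorter string lies in the difference, and 1011 is the lexicographically first length-4 string in L(M1) \ L(M2).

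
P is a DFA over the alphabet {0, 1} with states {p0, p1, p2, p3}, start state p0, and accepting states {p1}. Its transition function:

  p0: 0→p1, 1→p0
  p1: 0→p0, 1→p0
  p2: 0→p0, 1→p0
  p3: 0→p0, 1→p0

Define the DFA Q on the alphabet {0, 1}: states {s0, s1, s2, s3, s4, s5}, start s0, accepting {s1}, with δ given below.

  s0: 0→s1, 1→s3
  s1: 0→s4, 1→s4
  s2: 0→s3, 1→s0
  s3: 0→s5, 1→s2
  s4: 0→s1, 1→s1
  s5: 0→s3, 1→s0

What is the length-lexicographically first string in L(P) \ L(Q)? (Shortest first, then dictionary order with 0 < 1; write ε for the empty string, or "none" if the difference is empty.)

10

The string 10 is accepted by P but not by Q.
No shorter string lies in the difference, and 10 is the lexicographically first length-2 string in L(P) \ L(Q).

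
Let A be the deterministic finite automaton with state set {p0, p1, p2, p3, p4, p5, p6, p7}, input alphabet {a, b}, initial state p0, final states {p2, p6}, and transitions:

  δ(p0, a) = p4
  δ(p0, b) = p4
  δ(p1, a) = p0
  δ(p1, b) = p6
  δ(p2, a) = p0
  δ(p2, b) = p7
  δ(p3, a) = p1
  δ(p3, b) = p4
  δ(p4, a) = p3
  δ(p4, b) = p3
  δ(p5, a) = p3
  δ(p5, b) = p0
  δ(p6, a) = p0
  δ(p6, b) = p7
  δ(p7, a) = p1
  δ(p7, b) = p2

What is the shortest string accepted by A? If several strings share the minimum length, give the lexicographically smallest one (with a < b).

aaab

A breadth-first search from p0 reaches an accepting state first via the path p0 → p4 → p3 → p1 → p6 on input aaab.
No string of length < 4 is accepted (BFS exhausts all shorter strings without reaching an accepting state), and aaab is the lexicographically least accepting string of length 4.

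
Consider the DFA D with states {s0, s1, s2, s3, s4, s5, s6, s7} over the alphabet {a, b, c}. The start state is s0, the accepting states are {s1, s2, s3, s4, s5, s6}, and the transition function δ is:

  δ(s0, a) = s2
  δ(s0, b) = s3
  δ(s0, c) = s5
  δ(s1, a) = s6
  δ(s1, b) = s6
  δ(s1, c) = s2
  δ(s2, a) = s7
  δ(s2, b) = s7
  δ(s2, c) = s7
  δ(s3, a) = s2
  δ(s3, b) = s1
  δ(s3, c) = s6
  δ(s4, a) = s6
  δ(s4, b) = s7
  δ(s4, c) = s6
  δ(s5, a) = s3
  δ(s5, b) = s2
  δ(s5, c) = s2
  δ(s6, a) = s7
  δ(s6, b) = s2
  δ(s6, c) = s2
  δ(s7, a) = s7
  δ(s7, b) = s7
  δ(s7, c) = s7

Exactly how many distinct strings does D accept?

The useful subgraph on states {s0, s1, s2, s3, s5, s6} is acyclic, so L(D) is finite; the longest accepting path visits 6 useful states, giving maximum string length 5.
Counting accepting paths from s0 by length: 3 of length 1, 6 of length 2, 8 of length 3, 9 of length 4, 4 of length 5. Total 30.

30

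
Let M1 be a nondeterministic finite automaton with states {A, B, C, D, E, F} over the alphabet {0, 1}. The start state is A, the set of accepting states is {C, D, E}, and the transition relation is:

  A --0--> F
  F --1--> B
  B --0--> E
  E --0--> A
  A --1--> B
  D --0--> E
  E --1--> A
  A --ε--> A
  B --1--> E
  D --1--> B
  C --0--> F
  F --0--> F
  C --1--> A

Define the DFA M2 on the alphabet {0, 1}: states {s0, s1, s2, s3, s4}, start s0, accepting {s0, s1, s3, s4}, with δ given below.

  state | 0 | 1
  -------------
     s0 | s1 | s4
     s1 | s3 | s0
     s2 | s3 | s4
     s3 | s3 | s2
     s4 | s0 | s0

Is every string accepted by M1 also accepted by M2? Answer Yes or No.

Exploring the product automaton M1 × M2 from the start pair (A, s0), following both machines on each input symbol, reaches 15 state pairs: (A, s0), (F, s1), (B, s4), (F, s3), (B, s0), (E, s0), (B, s2), (E, s1), (E, s4), (A, s1), (A, s4), (E, s3), (A, s3), (F, s0), (A, s2).
M1 accepts in {C, D, E} and M2 accepts in {s0, s1, s3, s4}. The reachable pairs whose M1-component is accepting are (E, s0), (E, s1), (E, s4), (E, s3); in each of them the M2-component is accepting too, so the product for L(M1) \ L(M2) (M1-component accepting, M2-component rejecting) has no reachable accepting pair and the difference is empty.
Hence every string in L(M1) is also in L(M2).

Yes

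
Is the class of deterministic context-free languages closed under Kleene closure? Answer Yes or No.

No

L = {c aⁿbⁿ : n≥0} ∪ {cc aⁿb²ⁿ : n≥0} is a DCFL (the number of leading c's fixes which ratio the DPDA checks), but L* is not. Every word of L starts with c, so in a factorisation of the string cc aⁱbʲ (i≥1) into words of L each factor begins at one of the two c's: either the whole string is a single word of L (forcing j = 2i), or it splits as c · (c aⁱbʲ) with c ∈ L (take n = 0) and c aⁱbʲ ∈ L (forcing j = i). Thus L* ∩ cca⁺b* = {cc aⁿbⁿ : n≥1} ∪ {cc aⁿb²ⁿ : n≥1}. A DPDA for L* would give one for this intersection with a regular set, and, started from its configuration after reading cc, one for {aⁿbⁿ : n≥1} ∪ {aⁿb²ⁿ : n≥1}, which no deterministic PDA accepts (a DPDA for it would have a single run on aⁿb²ⁿ, accepting after the prefix aⁿbⁿ and accepting again after n more b's; an ordinary PDA that simulates it on a's and b's and, at any moment when it is accepting, may switch to reading only a fresh letter d while feeding each d to the simulation as a b, would accept aⁱbʲdᵏ (k≥1) exactly when both aⁱbʲ and aⁱbʲ⁺ᵏ are in the language, i.e. its language intersected with the regular set a*b*d⁺ would be exactly {aⁿbⁿdⁿ : n≥1} — impossible, since context-free languages are closed under intersection with regular sets and {aⁿbⁿdⁿ} is not context-free). So L* is not a DCFL.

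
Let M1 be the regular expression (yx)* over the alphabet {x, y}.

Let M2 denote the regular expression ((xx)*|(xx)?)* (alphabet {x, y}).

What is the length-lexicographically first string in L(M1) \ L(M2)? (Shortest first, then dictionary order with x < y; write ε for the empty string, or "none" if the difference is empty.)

yx

The string yx is accepted by M1 but not by M2.
No shorter string lies in the difference, and yx is the lexicographically first length-2 string in L(M1) \ L(M2).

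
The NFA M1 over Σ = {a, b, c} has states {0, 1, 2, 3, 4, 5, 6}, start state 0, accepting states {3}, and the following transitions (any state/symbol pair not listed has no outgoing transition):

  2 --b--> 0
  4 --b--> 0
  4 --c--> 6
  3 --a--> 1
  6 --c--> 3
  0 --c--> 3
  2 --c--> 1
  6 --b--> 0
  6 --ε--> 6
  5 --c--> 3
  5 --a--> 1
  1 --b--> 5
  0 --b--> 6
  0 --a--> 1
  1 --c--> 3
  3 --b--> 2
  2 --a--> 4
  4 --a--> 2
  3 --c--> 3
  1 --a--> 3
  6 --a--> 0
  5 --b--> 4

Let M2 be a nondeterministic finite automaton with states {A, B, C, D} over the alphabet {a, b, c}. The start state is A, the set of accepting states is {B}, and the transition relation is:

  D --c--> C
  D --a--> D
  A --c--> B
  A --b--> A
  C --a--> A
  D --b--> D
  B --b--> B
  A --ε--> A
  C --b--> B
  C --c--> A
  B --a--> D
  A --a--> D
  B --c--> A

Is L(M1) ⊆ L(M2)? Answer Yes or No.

No

The string aa is in L(M1) but not in L(M2).
So L(M1) ⊄ L(M2).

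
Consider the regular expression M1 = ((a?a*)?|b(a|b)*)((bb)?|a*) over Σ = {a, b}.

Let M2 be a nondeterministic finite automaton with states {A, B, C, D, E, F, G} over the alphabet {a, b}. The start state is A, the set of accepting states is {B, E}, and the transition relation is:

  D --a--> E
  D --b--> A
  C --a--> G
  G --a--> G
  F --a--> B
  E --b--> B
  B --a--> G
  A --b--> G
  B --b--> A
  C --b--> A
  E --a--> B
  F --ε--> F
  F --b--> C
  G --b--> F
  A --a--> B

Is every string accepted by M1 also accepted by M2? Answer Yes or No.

The empty string ε is in L(M1) but not in L(M2).
So L(M1) ⊄ L(M2).

No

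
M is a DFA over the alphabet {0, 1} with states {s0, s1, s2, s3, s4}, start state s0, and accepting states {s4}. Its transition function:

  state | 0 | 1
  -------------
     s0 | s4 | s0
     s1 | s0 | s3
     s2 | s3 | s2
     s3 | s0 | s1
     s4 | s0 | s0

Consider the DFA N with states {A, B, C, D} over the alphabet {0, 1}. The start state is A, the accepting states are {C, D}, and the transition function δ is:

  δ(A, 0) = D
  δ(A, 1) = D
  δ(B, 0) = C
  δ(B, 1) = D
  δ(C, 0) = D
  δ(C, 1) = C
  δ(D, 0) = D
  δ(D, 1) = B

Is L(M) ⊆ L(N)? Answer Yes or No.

Yes

Exploring the product automaton M × N from the start pair (s0, A), following both machines on each input symbol, reaches 6 state pairs: (s0, A), (s4, D), (s0, D), (s0, B), (s4, C), (s0, C).
M accepts in {s4} and N accepts in {C, D}. The reachable pairs whose M-component is accepting are (s4, D), (s4, C); in each of them the N-component is accepting too, so the product for L(M) \ L(N) (M-component accepting, N-component rejecting) has no reachable accepting pair and the difference is empty.
Hence every string in L(M) is also in L(N).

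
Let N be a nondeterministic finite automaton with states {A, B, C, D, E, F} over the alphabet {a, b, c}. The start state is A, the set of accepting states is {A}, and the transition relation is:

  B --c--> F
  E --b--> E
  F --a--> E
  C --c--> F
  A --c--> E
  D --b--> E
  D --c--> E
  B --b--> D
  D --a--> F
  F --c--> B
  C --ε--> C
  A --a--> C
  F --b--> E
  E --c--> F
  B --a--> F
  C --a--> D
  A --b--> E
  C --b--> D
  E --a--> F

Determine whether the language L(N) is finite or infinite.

The useful states (reachable from A and able to reach an accepting state) are {A}.
Restricted to these states the transition graph has no cycle, so every accepting path has bounded length and L is finite.

finite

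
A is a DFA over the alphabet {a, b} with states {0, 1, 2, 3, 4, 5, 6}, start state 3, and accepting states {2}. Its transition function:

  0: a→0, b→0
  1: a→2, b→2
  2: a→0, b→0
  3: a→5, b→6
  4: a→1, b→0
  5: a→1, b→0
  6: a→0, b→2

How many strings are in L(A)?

The useful subgraph on states {1, 2, 3, 5, 6} is acyclic, so L(A) is finite; the longest accepting path visits 4 useful states, giving maximum string length 3.
Counting accepting paths from 3 by length: 1 of length 2, 2 of length 3. Total 3.

3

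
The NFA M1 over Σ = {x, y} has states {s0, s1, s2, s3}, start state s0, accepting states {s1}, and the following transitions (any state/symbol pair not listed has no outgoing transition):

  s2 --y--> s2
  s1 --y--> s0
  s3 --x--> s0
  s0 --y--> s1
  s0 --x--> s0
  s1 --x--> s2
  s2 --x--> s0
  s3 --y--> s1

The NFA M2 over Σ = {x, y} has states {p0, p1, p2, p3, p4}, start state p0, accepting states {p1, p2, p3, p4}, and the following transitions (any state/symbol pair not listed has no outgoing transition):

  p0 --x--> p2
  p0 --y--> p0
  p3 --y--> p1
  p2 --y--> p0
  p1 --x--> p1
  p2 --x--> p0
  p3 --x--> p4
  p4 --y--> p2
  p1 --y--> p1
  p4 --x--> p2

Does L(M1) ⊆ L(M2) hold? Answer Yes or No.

The string y is in L(M1) but not in L(M2).
So L(M1) ⊄ L(M2).

No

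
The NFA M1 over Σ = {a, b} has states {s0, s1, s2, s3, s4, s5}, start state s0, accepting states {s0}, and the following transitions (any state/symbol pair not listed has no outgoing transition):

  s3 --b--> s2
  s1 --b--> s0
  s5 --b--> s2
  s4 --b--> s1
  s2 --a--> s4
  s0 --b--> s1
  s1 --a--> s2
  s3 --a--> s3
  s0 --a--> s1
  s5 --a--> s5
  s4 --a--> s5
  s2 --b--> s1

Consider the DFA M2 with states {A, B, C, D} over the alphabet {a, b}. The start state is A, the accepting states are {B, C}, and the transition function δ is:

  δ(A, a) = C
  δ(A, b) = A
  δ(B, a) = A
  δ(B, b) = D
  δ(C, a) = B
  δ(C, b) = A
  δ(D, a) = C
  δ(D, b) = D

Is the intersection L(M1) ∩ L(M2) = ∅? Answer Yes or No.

Exploring the product automaton M1 × M2 from the start pair (s0, A), following both machines on each input symbol, reaches 15 state pairs: (s0, A), (s1, C), (s1, A), (s2, B), (s2, C), (s4, A), (s1, D), (s4, B), (s5, C), (s0, D), (s5, A), (s5, B), (s2, A), (s2, D), (s4, C).
M1 accepts in {s0} and M2 accepts in {B, C}; no reachable pair has both components accepting, so no string drives both machines to acceptance simultaneously and L(M1) ∩ L(M2) = ∅.
So no string is accepted by both, and the intersection is empty.

Yes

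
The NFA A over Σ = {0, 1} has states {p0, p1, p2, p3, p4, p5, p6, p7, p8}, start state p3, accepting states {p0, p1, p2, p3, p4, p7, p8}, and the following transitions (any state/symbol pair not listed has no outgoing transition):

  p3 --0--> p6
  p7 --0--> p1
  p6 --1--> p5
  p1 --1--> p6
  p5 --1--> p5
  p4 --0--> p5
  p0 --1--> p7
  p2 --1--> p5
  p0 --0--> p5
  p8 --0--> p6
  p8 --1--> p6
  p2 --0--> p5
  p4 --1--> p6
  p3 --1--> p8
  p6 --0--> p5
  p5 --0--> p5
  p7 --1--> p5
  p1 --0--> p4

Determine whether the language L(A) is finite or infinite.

finite

The useful states (reachable from p3 and able to reach an accepting state) are {p3, p8}.
Restricted to these states the transition graph has no cycle, so every accepting path has bounded length and L is finite.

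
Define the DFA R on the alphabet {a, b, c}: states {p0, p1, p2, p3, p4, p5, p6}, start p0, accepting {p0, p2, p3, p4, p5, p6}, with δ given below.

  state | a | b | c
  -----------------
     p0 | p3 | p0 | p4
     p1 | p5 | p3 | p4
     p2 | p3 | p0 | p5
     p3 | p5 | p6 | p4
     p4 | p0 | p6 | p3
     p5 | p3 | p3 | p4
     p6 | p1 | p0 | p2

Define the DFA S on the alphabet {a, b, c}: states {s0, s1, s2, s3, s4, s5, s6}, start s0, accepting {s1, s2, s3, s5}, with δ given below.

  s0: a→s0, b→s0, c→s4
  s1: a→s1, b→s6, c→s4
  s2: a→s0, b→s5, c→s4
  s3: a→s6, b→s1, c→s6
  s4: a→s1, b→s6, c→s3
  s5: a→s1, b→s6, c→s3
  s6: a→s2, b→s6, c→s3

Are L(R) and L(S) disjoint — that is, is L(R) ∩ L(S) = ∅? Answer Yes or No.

The string ca is accepted by both R and S.
Hence L(R) ∩ L(S) ≠ ∅.

No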